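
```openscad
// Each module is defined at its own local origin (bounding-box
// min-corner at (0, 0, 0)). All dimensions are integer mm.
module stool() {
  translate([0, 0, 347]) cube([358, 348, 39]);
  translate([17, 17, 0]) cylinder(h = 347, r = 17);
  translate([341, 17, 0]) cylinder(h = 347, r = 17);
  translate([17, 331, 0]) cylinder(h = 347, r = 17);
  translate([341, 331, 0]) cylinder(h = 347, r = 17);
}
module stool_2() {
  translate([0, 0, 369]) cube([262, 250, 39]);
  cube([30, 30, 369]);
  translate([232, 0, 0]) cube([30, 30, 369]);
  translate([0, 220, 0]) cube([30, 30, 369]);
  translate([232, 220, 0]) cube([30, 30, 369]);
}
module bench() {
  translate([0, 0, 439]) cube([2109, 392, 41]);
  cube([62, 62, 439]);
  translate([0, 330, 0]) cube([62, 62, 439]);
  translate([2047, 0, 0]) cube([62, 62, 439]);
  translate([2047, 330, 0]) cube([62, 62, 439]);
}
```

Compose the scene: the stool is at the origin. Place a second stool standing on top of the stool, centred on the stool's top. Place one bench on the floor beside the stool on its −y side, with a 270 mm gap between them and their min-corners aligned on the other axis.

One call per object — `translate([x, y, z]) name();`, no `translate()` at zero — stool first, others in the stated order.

stool();
translate([48, 49, 386]) stool_2();
translate([0, -662, 0]) bench();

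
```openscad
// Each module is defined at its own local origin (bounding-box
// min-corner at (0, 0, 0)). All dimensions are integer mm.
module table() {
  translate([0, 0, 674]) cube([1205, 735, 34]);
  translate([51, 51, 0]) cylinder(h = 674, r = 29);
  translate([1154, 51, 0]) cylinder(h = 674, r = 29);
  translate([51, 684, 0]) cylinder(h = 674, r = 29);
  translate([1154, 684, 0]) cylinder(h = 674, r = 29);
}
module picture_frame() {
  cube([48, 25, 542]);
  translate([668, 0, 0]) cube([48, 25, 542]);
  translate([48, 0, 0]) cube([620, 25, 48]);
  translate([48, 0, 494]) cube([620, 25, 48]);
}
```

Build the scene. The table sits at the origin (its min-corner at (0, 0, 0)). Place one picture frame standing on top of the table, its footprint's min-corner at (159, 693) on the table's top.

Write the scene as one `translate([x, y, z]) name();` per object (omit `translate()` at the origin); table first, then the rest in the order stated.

table();
translate([159, 693, 708]) picture_frame();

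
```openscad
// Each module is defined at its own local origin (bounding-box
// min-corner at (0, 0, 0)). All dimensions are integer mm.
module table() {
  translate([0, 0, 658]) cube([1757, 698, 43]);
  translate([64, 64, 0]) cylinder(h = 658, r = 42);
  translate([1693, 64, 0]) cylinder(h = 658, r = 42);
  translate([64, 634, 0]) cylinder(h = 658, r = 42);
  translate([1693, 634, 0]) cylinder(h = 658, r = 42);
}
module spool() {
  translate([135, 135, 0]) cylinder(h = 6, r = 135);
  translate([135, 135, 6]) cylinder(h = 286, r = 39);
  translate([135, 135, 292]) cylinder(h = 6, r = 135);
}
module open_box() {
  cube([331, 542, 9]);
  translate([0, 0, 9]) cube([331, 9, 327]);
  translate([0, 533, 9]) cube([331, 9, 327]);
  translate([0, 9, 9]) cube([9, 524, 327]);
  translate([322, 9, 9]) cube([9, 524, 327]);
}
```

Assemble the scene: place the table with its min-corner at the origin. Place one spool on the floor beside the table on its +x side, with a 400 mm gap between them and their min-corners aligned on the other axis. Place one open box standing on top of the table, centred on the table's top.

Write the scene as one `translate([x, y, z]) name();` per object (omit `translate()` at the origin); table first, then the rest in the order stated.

table();
translate([2157, 0, 0]) spool();
translate([713, 78, 701]) open_box();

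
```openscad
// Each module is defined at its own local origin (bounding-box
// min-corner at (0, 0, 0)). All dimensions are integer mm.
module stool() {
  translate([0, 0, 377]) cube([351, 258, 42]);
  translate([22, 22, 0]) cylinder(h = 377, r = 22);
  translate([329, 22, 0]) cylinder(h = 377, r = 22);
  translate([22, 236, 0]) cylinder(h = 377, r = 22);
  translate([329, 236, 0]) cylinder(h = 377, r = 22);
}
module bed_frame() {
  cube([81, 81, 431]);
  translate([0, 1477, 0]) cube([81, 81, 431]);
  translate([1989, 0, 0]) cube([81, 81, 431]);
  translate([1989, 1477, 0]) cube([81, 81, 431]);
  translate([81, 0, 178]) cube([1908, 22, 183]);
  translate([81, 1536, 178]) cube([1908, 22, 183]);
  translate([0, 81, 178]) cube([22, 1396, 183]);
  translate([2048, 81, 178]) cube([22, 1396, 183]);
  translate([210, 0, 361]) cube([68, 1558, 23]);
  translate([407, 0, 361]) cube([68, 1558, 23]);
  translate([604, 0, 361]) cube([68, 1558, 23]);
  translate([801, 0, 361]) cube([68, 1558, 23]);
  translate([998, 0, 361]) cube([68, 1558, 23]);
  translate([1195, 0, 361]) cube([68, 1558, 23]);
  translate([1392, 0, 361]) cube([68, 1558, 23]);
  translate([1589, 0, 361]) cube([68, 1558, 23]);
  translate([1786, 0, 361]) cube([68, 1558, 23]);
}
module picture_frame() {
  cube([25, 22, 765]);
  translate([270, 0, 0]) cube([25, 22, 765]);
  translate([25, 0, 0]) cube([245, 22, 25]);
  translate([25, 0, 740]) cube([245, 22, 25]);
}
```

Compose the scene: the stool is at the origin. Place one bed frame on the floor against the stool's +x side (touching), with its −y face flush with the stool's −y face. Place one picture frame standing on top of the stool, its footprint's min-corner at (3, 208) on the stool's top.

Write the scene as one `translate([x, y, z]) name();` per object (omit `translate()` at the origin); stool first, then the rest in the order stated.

stool();
translate([351, 0, 0]) bed_frame();
translate([3, 208, 419]) picture_frame();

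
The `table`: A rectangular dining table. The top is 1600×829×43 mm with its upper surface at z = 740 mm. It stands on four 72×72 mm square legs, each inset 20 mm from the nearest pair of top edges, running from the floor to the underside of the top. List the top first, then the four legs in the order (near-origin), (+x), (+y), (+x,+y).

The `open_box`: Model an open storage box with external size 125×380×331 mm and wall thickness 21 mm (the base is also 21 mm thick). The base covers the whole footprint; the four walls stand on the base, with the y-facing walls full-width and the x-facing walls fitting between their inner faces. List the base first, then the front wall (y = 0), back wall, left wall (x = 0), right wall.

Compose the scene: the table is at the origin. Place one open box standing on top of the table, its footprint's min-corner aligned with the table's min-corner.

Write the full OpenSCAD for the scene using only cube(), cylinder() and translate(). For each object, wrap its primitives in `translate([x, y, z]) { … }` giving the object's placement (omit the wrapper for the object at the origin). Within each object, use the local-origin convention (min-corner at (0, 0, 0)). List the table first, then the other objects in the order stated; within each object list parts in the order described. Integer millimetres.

translate([0, 0, 697]) cube([1600, 829, 43]);
translate([20, 20, 0]) cube([72, 72, 697]);
translate([1508, 20, 0]) cube([72, 72, 697]);
translate([20, 737, 0]) cube([72, 72, 697]);
translate([1508, 737, 0]) cube([72, 72, 697]);
translate([0, 0, 740]) {
  cube([125, 380, 21]);
  translate([0, 0, 21]) cube([125, 21, 310]);
  translate([0, 359, 21]) cube([125, 21, 310]);
  translate([0, 21, 21]) cube([21, 338, 310]);
  translate([104, 21, 21]) cube([21, 338, 310]);
}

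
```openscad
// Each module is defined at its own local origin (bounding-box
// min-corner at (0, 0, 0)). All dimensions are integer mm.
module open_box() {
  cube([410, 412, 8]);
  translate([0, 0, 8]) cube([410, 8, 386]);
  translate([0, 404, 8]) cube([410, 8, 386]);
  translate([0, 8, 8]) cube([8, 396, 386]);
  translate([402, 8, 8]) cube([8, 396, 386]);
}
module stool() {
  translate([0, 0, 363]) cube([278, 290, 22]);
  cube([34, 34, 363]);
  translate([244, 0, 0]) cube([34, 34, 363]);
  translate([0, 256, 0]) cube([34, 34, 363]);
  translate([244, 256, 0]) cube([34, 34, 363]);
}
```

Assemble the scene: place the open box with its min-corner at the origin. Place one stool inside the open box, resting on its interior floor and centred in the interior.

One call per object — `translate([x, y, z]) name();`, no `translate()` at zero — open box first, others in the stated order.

open_box();
translate([66, 61, 8]) stool();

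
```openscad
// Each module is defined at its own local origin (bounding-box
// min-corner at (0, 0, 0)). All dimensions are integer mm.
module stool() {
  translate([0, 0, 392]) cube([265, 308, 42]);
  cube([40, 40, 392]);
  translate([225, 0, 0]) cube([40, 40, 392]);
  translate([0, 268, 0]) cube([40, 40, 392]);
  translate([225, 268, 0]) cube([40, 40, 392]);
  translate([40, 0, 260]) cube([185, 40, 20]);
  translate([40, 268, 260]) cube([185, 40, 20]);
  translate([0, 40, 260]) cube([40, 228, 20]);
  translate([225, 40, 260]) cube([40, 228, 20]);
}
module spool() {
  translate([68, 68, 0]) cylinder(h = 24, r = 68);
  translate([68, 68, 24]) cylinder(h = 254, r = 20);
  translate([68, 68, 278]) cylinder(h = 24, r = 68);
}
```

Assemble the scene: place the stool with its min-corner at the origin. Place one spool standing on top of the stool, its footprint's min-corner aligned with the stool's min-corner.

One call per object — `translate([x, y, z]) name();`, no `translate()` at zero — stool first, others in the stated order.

stool();
translate([0, 0, 434]) spool();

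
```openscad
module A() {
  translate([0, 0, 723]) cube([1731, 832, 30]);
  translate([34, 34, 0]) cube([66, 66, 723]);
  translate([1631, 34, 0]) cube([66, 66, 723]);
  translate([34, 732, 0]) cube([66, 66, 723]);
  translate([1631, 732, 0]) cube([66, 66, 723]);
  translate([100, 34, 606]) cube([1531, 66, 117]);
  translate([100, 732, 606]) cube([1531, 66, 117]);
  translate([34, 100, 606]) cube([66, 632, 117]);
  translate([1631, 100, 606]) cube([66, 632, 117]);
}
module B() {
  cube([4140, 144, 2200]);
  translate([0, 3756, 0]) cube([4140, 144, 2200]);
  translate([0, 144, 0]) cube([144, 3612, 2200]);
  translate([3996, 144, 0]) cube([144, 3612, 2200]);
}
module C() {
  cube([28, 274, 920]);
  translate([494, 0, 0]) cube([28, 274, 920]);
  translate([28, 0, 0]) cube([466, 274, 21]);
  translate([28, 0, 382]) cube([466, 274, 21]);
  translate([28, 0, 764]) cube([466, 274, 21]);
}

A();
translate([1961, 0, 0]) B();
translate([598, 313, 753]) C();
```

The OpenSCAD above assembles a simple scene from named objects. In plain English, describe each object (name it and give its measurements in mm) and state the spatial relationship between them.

A is a table: top 1731 mm (x) × 832 mm (y), 30 mm thick, upper face at z = 753 mm, on four 66×66 mm square legs, each inset 34 mm from the nearest pair of top edges, running from z = 0 to the bottom of the top. Four apron rails, 66 mm thick and 117 mm tall, run between adjacent legs with their top edges flush with the underside of the top and their outer faces flush with the legs' outer faces.

B is the wall frame of a small rectangular building: four walls, each 2200 mm tall and 144 mm thick, enclosing a footprint 4140 mm (x) by 3900 mm (y) outside-to-outside, with no floor or roof. The front and back walls (the −y and +y sides) span the full width; the two side walls fit between them.

C is a bookshelf 522 mm wide overall, 274 mm deep and 920 mm tall. The two sides are 28 mm thick vertical panels. 3 horizontal shelves of 21 mm thickness span between the inner faces of the sides; the lowest shelf sits on the floor and shelves are stacked with a clear vertical gap of 361 mm between each pair.

The house frame is on the floor beside the table on its +x side. The bookshelf is on top of the table.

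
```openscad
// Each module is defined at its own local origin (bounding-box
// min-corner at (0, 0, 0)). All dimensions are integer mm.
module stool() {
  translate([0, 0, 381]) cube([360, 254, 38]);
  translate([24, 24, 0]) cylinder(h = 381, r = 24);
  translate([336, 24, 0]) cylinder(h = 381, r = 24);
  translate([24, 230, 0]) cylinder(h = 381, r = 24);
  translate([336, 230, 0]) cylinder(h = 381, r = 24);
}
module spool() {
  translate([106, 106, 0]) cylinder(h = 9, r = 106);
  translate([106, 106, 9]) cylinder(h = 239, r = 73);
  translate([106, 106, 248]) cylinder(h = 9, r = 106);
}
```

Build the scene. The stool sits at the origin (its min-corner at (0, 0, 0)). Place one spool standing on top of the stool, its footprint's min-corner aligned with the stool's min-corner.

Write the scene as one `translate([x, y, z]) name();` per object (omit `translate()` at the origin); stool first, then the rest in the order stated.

stool();
translate([0, 0, 419]) spool();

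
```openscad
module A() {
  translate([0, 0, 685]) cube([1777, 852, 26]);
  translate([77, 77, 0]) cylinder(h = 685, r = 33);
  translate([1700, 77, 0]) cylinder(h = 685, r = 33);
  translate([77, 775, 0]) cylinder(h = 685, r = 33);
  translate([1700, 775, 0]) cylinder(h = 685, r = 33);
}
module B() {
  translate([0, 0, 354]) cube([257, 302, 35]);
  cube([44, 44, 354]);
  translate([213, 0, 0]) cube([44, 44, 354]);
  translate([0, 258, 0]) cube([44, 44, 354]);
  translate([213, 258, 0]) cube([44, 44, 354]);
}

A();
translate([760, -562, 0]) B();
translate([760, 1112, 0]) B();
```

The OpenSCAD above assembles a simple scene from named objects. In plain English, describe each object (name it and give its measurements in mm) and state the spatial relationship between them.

A is a rectangular dining table. The top is 1777×852×26 mm with its upper surface at z = 711 mm. It stands on four round legs of 66 mm diameter, each leg's bounding box inset 44 mm from the nearest pair of top edges, running from the floor to the underside of the top.

B is a four-legged stool. The seat is 257×302 mm, 35 mm thick, top at z = 389 mm. It stands on four square legs, each 44×44 mm in cross-section, from z = 0 to the seat underside, each flush with a corner of the seat.

Two stools sit around the table at the −y, +y sides.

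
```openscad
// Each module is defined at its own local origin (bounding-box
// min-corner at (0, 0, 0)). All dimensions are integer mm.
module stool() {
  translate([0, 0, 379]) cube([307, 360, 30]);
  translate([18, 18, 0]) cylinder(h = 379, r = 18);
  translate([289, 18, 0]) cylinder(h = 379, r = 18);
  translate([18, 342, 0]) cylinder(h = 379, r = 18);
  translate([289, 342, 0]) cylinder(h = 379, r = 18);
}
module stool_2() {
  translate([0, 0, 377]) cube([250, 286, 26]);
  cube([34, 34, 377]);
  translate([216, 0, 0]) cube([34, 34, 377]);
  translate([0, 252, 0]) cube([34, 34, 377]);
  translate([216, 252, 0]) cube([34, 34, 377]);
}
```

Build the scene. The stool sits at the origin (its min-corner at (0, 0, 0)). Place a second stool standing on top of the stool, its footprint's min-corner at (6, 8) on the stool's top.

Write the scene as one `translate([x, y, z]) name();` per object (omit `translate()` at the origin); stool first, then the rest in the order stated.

stool();
translate([6, 8, 409]) stool_2();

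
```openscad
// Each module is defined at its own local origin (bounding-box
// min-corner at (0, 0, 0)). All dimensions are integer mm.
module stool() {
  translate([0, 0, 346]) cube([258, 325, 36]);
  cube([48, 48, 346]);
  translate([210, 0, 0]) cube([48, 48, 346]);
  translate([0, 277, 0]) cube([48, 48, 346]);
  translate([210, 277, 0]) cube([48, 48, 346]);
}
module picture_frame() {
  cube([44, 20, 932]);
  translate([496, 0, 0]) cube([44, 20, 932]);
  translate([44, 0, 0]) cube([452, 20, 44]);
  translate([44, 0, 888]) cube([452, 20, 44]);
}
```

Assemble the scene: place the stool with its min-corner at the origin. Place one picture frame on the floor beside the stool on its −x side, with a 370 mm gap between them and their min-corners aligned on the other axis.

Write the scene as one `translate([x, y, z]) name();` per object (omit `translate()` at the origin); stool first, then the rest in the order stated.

stool();
translate([-910, 0, 0]) picture_frame();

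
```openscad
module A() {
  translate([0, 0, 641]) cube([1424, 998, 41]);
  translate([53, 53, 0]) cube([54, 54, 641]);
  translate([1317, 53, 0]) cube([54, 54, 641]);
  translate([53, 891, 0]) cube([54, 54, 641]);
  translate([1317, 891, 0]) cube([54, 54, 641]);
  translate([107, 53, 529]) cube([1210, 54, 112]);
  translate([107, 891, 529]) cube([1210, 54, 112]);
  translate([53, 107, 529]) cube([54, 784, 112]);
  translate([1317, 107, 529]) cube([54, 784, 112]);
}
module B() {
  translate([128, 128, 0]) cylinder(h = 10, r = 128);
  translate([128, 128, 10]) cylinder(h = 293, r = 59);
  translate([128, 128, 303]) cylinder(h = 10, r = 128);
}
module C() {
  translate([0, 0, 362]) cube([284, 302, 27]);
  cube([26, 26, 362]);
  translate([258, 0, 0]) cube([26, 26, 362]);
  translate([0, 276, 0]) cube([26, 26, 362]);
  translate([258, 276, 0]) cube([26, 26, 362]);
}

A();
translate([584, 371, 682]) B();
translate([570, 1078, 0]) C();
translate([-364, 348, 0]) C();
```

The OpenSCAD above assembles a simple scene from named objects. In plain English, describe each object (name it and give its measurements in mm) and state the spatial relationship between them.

A is a table: top 1424 mm (x) × 998 mm (y), 41 mm thick, upper face at z = 682 mm, on four 54×54 mm square legs, each inset 53 mm from the nearest pair of top edges, running from z = 0 to the bottom of the top. Four apron rails, 54 mm thick and 112 mm tall, run between adjacent legs with their top edges flush with the underside of the top and their outer faces flush with the legs' outer faces.

B is a spool: two coaxial disc flanges of radius 128 mm and thickness 10 mm, joined by a core cylinder of radius 59 mm and height 293 mm. The lower flange rests on z = 0 and the three cylinders share a vertical axis.

C is a simple wooden stool: a rectangular seat 284 mm (x) by 302 mm (y), 27 mm thick, top face at z = 389 mm, on four square legs, each 26×26 mm in cross-section. The legs rest on z = 0, each flush with a corner of the seat.

The spool is on top of the table, centred. Two stools sit around the table at the +y, −x sides.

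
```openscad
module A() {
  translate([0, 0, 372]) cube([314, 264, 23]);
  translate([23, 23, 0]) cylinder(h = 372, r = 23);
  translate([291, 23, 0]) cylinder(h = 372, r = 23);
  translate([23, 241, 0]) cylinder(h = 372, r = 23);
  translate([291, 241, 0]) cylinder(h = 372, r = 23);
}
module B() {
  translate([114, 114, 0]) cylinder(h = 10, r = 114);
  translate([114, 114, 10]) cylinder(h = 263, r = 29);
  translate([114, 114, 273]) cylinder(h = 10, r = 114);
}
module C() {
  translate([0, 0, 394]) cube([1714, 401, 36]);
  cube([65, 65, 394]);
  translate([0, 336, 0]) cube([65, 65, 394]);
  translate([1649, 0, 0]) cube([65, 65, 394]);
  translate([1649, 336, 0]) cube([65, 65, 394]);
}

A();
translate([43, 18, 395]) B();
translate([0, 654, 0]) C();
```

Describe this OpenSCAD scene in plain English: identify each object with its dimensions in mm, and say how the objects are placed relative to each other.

A is a simple wooden stool: a rectangular seat 314 mm (x) by 264 mm (y), 23 mm thick, top face at z = 395 mm, on four round legs, each 46 mm in diameter. The legs rest on z = 0, each leg's axis is inset half a diameter from the nearest pair of seat edges (so the leg's bounding box is flush with the corner).

B is a spool: two coaxial disc flanges of radius 114 mm and thickness 10 mm, joined by a core cylinder of radius 29 mm and height 263 mm. The lower flange rests on z = 0 and the three cylinders share a vertical axis.

C is a bench: a 1714×401 mm seat slab, 36 mm thick, top at z = 430 mm, on four 65×65 mm square legs flush with the seat corners and standing on z = 0.

The spool is on top of the stool, centred. The bench is on the floor beside the stool on its +y side.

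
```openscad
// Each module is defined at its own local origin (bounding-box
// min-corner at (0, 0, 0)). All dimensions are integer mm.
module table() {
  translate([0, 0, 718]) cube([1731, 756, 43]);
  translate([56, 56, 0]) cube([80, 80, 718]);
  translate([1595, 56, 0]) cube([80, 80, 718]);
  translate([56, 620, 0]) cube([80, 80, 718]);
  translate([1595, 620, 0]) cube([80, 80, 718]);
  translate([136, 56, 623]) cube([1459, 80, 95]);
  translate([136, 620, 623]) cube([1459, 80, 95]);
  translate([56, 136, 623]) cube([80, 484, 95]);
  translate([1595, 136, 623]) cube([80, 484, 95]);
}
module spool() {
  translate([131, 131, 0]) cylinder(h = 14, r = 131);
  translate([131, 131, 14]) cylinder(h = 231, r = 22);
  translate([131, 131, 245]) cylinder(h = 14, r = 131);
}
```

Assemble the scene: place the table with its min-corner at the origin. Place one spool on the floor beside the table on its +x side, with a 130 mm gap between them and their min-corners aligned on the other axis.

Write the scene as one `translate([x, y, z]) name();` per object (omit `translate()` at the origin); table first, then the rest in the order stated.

table();
translate([1861, 0, 0]) spool();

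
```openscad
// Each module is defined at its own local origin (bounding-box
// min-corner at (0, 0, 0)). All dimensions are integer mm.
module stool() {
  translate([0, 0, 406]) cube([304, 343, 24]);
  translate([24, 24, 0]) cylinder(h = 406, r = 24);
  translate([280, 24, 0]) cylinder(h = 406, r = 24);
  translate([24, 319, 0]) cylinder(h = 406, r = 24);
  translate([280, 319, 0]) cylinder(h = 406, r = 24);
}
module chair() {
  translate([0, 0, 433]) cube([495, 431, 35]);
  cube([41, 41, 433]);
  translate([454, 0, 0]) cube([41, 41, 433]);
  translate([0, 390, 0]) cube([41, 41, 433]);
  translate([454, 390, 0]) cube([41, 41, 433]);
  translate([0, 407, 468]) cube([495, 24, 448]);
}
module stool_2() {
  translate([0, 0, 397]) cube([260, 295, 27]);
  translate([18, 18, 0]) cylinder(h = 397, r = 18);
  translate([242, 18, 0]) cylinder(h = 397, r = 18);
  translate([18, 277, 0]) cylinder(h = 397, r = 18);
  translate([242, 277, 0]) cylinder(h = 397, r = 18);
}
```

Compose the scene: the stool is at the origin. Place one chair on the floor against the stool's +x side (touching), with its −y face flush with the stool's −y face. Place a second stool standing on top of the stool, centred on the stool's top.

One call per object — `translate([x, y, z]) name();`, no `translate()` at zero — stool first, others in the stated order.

stool();
translate([304, 0, 0]) chair();
translate([22, 24, 430]) stool_2();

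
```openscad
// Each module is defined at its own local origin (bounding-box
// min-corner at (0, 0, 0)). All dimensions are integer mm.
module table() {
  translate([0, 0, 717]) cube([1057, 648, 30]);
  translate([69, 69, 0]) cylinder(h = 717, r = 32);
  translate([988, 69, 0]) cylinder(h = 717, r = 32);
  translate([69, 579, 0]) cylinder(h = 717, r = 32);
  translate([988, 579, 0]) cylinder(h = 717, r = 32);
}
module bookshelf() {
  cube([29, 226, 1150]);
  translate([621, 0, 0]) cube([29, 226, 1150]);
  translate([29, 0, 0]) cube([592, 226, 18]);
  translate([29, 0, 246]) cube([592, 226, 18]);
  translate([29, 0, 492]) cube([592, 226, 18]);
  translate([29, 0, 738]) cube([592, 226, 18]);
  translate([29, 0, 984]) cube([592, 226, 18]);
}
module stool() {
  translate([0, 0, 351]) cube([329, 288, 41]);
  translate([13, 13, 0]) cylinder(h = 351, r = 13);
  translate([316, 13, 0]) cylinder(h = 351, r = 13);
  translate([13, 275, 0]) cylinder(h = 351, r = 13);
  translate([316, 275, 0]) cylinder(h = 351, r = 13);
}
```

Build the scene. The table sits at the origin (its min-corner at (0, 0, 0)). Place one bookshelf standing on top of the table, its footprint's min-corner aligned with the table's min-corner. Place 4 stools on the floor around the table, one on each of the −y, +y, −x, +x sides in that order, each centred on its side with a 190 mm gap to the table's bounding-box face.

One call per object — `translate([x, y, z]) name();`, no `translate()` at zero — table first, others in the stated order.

table();
translate([0, 0, 747]) bookshelf();
translate([364, -478, 0]) stool();
translate([364, 838, 0]) stool();
translate([-519, 180, 0]) stool();
translate([1247, 180, 0]) stool();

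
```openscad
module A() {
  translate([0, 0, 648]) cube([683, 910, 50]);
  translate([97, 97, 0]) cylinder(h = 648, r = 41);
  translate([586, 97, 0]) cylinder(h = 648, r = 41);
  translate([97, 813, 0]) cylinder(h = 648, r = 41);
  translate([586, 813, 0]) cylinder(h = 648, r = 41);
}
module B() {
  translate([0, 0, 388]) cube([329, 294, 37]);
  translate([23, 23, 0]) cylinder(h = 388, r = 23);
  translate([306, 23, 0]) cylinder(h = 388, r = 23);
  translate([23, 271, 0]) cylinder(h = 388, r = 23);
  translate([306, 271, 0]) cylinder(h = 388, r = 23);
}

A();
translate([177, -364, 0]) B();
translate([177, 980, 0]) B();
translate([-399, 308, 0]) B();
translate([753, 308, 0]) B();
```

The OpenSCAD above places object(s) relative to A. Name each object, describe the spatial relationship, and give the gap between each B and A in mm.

Each stool's nearest face is 70 mm from the table's bounding box.

A is a table. B is a stool. Four stools sit around the table at the −y, +y, −x, +x sides. The gap between each stool and the table is 70 mm.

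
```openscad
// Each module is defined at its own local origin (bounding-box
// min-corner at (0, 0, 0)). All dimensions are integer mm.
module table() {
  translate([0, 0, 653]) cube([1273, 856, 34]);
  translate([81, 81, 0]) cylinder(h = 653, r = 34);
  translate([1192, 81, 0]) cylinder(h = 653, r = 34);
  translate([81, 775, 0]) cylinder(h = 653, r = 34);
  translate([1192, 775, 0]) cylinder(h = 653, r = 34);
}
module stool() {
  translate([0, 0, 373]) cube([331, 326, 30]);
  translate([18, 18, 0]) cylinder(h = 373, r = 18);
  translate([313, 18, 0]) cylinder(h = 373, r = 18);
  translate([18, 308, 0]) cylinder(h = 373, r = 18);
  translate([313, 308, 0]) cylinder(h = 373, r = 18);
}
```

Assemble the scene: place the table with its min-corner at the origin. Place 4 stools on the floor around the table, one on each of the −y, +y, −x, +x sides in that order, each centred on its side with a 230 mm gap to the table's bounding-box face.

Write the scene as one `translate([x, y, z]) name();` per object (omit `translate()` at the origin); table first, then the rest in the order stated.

table();
translate([471, -556, 0]) stool();
translate([471, 1086, 0]) stool();
translate([-561, 265, 0]) stool();
translate([1503, 265, 0]) stool();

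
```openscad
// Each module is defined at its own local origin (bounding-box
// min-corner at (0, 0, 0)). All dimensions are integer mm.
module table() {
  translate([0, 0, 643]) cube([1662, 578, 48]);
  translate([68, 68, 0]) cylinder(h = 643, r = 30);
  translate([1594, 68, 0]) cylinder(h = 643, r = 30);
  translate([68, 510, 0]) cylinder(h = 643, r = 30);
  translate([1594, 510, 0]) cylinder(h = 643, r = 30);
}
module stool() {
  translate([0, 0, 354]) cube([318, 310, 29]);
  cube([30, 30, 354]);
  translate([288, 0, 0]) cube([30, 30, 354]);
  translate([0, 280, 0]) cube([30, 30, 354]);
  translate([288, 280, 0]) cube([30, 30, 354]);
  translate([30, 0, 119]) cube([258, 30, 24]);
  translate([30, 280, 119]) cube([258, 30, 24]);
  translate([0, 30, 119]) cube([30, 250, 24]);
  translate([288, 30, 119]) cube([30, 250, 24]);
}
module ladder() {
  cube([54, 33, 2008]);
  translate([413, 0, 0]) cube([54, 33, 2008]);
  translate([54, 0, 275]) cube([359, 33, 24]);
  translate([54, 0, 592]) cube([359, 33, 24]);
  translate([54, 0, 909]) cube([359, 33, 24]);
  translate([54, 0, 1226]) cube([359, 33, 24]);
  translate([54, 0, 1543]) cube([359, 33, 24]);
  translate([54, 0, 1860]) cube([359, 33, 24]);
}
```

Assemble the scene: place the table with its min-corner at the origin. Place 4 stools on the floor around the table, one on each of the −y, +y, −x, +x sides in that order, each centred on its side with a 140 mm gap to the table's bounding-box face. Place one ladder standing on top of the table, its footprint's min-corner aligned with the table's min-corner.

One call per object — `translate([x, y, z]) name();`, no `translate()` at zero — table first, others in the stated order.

table();
translate([672, -450, 0]) stool();
translate([672, 718, 0]) stool();
translate([-458, 134, 0]) stool();
translate([1802, 134, 0]) stool();
translate([0, 0, 691]) ladder();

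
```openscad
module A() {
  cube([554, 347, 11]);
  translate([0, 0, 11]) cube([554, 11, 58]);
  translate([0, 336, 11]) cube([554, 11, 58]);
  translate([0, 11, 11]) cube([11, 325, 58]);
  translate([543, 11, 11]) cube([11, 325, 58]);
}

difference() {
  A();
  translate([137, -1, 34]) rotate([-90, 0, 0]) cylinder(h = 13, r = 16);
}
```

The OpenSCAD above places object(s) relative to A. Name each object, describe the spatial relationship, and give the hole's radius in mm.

The subtracted cylinder has r = 16 mm.

A is an open box. The open box has a circular hole through its front wall. The hole's radius is 16 mm.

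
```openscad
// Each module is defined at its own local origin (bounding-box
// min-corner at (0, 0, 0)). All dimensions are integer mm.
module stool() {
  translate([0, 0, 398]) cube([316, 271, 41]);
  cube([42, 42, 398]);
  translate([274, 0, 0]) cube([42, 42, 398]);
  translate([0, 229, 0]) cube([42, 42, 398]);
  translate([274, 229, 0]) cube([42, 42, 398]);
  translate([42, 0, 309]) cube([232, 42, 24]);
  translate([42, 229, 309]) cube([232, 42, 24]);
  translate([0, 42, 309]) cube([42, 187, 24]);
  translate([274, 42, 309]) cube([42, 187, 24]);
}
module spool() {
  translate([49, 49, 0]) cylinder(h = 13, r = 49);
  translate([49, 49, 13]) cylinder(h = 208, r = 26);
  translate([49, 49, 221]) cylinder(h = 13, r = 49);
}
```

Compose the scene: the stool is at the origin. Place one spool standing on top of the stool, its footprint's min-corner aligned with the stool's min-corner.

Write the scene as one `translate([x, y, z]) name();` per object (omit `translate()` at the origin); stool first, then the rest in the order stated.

stool();
translate([0, 0, 439]) spool();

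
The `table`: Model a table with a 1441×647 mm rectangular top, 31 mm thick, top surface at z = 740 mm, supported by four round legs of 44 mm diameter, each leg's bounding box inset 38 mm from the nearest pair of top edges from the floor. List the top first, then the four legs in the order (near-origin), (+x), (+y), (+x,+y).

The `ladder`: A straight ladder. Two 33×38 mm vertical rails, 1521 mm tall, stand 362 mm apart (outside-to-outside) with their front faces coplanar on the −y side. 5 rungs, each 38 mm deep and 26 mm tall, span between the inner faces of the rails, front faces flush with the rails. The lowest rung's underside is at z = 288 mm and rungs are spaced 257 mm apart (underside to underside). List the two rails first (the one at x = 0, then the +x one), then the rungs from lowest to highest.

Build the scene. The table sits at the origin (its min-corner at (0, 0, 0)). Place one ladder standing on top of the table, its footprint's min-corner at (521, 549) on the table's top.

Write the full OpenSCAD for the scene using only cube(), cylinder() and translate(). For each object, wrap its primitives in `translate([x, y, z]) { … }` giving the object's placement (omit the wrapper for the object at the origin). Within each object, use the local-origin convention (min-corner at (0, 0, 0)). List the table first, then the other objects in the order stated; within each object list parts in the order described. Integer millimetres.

translate([0, 0, 709]) cube([1441, 647, 31]);
translate([60, 60, 0]) cylinder(h = 709, r = 22);
translate([1381, 60, 0]) cylinder(h = 709, r = 22);
translate([60, 587, 0]) cylinder(h = 709, r = 22);
translate([1381, 587, 0]) cylinder(h = 709, r = 22);
translate([521, 549, 740]) {
  cube([33, 38, 1521]);
  translate([329, 0, 0]) cube([33, 38, 1521]);
  translate([33, 0, 288]) cube([296, 38, 26]);
  translate([33, 0, 545]) cube([296, 38, 26]);
  translate([33, 0, 802]) cube([296, 38, 26]);
  translate([33, 0, 1059]) cube([296, 38, 26]);
  translate([33, 0, 1316]) cube([296, 38, 26]);
}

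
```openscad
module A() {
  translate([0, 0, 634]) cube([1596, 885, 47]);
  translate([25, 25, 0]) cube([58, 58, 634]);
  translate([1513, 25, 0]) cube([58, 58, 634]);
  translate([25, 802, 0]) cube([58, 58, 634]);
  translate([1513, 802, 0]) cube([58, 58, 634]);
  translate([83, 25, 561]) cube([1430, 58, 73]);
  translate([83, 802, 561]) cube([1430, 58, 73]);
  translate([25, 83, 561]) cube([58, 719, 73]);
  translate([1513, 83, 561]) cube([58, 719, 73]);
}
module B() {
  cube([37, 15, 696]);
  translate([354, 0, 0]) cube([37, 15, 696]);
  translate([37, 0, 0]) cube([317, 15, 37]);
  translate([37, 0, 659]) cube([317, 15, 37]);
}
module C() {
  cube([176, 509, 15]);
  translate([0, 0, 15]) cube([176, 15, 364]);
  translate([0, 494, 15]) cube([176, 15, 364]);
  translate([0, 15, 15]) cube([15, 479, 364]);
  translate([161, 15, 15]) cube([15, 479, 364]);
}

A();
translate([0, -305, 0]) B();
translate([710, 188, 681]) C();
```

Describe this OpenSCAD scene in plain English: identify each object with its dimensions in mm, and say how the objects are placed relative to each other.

A is a table with a 1596×885 mm rectangular top, 47 mm thick, top surface at z = 681 mm, supported by four 58×58 mm square legs, each inset 25 mm from the nearest pair of top edges, running from the floor. Four apron rails, 58 mm thick and 73 mm tall, run between adjacent legs with their top edges flush with the underside of the top and their outer faces flush with the legs' outer faces.

B is a rectangular picture frame lying in the x–z plane (depth along y). The opening is 317 mm wide (x) by 622 mm tall (z), surrounded by a border 37 mm wide on all four sides. The frame is 15 mm deep and is made of two full-height vertical stiles with two horizontal rails fitted between them.

C is an open-topped rectangular box: outside dimensions 176×509×379 mm, with a uniform wall and base thickness of 15 mm. The base is a full 176×509 slab on the floor; four walls sit on top of the base. The front and back walls (the −y and +y sides) span the full width; the two side walls fit between them.

The picture frame is on the floor beside the table on its −y side. The open box is on top of the table, centred.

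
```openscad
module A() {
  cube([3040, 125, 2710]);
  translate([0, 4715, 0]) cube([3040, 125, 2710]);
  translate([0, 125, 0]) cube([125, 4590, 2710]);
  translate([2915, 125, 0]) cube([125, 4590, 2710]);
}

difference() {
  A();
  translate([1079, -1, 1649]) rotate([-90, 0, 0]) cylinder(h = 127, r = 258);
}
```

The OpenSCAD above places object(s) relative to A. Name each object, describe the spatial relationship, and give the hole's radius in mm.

A is a house frame. The house frame has a circular hole through its front wall. The hole's radius is 258 mm.

The subtracted cylinder has r = 258 mm.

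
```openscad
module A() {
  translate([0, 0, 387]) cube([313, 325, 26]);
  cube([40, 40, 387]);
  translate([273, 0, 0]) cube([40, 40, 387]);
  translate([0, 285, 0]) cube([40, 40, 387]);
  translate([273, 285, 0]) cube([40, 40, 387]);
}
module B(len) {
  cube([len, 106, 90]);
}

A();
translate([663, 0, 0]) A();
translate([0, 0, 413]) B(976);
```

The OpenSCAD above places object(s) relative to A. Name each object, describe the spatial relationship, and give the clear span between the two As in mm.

A is a stool. B is a beam. A beam spans the tops of two stools. The clear span between the two stools is 350 mm.

Second stool starts at x = 663; first ends at x = 313; clear span = 663 − 313 = 350 mm.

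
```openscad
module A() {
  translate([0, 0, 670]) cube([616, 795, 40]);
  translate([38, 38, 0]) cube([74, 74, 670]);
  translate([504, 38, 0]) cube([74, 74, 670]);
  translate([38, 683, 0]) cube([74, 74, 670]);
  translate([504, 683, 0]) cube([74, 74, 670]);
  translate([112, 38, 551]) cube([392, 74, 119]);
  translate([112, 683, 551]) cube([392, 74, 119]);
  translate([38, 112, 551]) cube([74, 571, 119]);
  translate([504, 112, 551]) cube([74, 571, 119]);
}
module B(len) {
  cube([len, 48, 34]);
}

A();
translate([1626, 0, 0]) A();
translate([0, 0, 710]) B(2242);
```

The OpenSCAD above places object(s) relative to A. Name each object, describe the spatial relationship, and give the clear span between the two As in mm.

Second table starts at x = 1626; first ends at x = 616; clear span = 1626 − 616 = 1010 mm.

A is a table. B is a beam. A beam spans the tops of two tables. The clear span between the two tables is 1010 mm.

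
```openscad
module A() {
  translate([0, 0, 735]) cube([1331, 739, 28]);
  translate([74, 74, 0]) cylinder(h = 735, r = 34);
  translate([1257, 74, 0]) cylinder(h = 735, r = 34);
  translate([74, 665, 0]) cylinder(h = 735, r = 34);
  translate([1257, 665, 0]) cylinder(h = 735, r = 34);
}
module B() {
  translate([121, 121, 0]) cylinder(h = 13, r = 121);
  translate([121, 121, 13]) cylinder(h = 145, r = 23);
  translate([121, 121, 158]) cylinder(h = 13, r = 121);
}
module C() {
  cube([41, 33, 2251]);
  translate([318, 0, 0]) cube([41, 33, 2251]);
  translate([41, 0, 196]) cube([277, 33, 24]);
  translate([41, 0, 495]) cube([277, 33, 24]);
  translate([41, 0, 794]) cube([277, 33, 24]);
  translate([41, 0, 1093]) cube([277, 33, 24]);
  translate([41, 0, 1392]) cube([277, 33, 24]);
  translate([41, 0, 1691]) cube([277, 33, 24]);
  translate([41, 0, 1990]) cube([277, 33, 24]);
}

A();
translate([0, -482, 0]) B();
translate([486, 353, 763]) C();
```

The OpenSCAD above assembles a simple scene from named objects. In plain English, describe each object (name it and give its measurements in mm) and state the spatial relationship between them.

A is a table with a 1331×739 mm rectangular top, 28 mm thick, top surface at z = 763 mm, supported by four round legs of 68 mm diameter, each leg's bounding box inset 40 mm from the nearest pair of top edges, running from the floor.

B is a spool: two coaxial disc flanges of radius 121 mm and thickness 13 mm, joined by a core cylinder of radius 23 mm and height 145 mm. The lower flange rests on z = 0 and the three cylinders share a vertical axis.

C is a straight ladder. Two 41×33 mm vertical rails, 2251 mm tall, stand 359 mm apart (outside-to-outside) with their front faces coplanar on the −y side. 7 rungs, each 33 mm deep and 24 mm tall, span between the inner faces of the rails, front faces flush with the rails. The lowest rung's underside is at z = 196 mm and rungs are spaced 299 mm apart (underside to underside).

The spool is on the floor beside the table on its −y side. The ladder is on top of the table, centred.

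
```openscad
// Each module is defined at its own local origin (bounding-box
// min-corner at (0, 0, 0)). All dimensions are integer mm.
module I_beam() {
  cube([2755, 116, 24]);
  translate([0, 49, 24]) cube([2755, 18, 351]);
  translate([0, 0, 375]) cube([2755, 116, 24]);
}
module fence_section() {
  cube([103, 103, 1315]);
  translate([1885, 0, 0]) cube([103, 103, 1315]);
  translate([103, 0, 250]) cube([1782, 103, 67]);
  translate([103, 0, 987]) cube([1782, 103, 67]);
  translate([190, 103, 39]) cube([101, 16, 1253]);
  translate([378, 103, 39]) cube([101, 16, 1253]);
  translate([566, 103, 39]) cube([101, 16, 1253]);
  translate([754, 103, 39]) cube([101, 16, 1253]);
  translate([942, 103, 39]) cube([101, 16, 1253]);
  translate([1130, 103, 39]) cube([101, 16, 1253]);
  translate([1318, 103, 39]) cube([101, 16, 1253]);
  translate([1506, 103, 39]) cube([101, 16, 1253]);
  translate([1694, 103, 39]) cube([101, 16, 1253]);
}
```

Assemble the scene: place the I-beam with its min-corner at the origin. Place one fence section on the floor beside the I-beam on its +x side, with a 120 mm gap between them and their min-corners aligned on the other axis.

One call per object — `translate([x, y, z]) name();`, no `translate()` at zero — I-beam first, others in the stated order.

I_beam();
translate([2875, 0, 0]) fence_section();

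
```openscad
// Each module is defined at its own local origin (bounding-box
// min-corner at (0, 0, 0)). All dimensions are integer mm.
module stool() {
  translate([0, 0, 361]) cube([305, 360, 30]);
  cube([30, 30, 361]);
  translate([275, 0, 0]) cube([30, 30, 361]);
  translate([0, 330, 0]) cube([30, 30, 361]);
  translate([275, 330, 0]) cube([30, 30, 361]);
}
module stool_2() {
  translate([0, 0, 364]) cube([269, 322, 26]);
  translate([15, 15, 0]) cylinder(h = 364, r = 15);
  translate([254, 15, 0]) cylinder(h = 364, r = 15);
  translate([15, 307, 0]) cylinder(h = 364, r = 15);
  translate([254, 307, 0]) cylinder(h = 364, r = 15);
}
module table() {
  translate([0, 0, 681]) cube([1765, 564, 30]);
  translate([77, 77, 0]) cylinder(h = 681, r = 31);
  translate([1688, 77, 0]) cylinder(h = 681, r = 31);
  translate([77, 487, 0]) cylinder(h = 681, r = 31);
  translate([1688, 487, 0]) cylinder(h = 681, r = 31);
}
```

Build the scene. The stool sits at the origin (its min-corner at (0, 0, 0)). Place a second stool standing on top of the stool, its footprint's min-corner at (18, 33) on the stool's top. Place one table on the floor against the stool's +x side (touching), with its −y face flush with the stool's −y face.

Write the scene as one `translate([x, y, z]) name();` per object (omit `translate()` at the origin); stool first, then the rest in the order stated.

stool();
translate([18, 33, 391]) stool_2();
translate([305, 0, 0]) table();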